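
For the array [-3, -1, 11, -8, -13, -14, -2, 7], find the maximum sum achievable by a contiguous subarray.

Using Kadane's algorithm on [-3, -1, 11, -8, -13, -14, -2, 7]:

Scanning through the array:
Position 1 (value -1): max_ending_here = -1, max_so_far = -1
Position 2 (value 11): max_ending_here = 11, max_so_far = 11
Position 3 (value -8): max_ending_here = 3, max_so_far = 11
Position 4 (value -13): max_ending_here = -10, max_so_far = 11
Position 5 (value -14): max_ending_here = -14, max_so_far = 11
Position 6 (value -2): max_ending_here = -2, max_so_far = 11
Position 7 (value 7): max_ending_here = 7, max_so_far = 11

Maximum subarray: [11]
Maximum sum: 11

The maximum subarray is [11] with sum 11. This subarray runs from index 2 to index 2.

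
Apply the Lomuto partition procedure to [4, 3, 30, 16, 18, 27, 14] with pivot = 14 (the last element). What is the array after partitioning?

Lomuto partition with pivot = 14:

Initial array: [4, 3, 30, 16, 18, 27, 14]

arr[0]=4 <= 14: swap with position 0, array becomes [4, 3, 30, 16, 18, 27, 14]
arr[1]=3 <= 14: swap with position 1, array becomes [4, 3, 30, 16, 18, 27, 14]
arr[2]=30 > 14: no swap
arr[3]=16 > 14: no swap
arr[4]=18 > 14: no swap
arr[5]=27 > 14: no swap

Place pivot at position 2: [4, 3, 14, 16, 18, 27, 30]
Pivot position: 2

After partitioning with pivot 14, the array becomes [4, 3, 14, 16, 18, 27, 30]. The pivot is placed at index 2. All elements to the left of the pivot are <= 14, and all elements to the right are > 14.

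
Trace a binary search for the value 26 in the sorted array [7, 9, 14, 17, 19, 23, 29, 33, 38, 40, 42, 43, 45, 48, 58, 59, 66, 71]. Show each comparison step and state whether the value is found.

Binary search for 26 in [7, 9, 14, 17, 19, 23, 29, 33, 38, 40, 42, 43, 45, 48, 58, 59, 66, 71]:

lo=0, hi=17, mid=8, arr[mid]=38 -> 38 > 26, search left half
lo=0, hi=7, mid=3, arr[mid]=17 -> 17 < 26, search right half
lo=4, hi=7, mid=5, arr[mid]=23 -> 23 < 26, search right half
lo=6, hi=7, mid=6, arr[mid]=29 -> 29 > 26, search left half
lo=6 > hi=5, target 26 not found

Binary search determines that 26 is not in the array after 4 comparisons. The search space was exhausted without finding the target.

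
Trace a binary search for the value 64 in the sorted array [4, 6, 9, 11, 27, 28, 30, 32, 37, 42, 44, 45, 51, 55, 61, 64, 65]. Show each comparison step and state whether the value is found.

Binary search for 64 in [4, 6, 9, 11, 27, 28, 30, 32, 37, 42, 44, 45, 51, 55, 61, 64, 65]:

lo=0, hi=16, mid=8, arr[mid]=37 -> 37 < 64, search right half
lo=9, hi=16, mid=12, arr[mid]=51 -> 51 < 64, search right half
lo=13, hi=16, mid=14, arr[mid]=61 -> 61 < 64, search right half
lo=15, hi=16, mid=15, arr[mid]=64 -> Found target at index 15!

Binary search finds 64 at index 15 after 4 comparisons. The search repeatedly halves the search space by comparing with the middle element.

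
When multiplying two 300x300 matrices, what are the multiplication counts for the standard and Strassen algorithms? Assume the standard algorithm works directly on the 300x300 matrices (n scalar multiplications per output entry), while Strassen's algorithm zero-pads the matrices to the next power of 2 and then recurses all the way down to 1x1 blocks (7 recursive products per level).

Matrix multiplication for 300x300 matrices:

Strassen's algorithm requires power-of-2 dimensions. Pad 300x300 to 512x512 (next power of 2).

Standard algorithm: 300^3 = 27000000 multiplications
Strassen's algorithm: 7^(log2(512)) = 7^9 = 40353607 multiplications
Difference: 27000000 - 40353607 = -13353607 (Strassen uses MORE here due to padding overhead — for small or just-over-power-of-2 n, padding can outweigh the per-level savings)

Standard: 27000000 multiplications (300^3). Strassen: 40353607 multiplications (7^9, after padding to 512x512). Strassen reduces 8 recursive multiplications to 7 at each level.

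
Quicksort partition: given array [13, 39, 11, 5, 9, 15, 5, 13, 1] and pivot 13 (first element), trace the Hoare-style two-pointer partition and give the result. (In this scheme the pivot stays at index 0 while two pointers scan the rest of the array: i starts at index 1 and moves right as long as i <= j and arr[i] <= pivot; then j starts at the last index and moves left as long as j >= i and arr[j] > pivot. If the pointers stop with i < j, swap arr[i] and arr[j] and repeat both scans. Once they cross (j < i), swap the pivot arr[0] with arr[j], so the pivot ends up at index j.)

Hoare-style two-pointer partition with pivot = 13:

Initial array: [13, 39, 11, 5, 9, 15, 5, 13, 1]

Pointers start at i = 1, j = 8.
i stops at index 1 (arr[1]=39 > 13), j stops at index 8 (arr[8]=1 <= 13): swap arr[1] and arr[8], array becomes [13, 1, 11, 5, 9, 15, 5, 13, 39]
i stops at index 5 (arr[5]=15 > 13), j stops at index 7 (arr[7]=13 <= 13): swap arr[5] and arr[7], array becomes [13, 1, 11, 5, 9, 13, 5, 15, 39]
i ends at 7, j ends at 6: the pointers have crossed (j < i), so scanning stops.

Swap pivot arr[0] with arr[6] to place pivot at position 6: [5, 1, 11, 5, 9, 13, 13, 15, 39]
Pivot position: 6

After partitioning with pivot 13, the array becomes [5, 1, 11, 5, 9, 13, 13, 15, 39]. The pivot is placed at index 6. All elements to the left of the pivot are <= 13, and all elements to the right are > 13.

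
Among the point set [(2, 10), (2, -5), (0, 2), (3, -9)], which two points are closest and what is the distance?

Computing all pairwise distances among 4 points:

d((2, 10), (2, -5)) = 15.0
d((2, 10), (0, 2)) = 8.2462
d((2, 10), (3, -9)) = 19.0263
d((2, -5), (0, 2)) = 7.2801
d((2, -5), (3, -9)) = 4.1231 <-- minimum
d((0, 2), (3, -9)) = 11.4018

Closest pair: (2, -5) and (3, -9) with distance 4.1231

The closest pair is (2, -5) and (3, -9) with Euclidean distance 4.1231. For 4 points, brute-force pairwise comparison is shown above. For large n, the divide-and-conquer algorithm (sort by x, recurse on halves, check the dividing strip) achieves O(n log n).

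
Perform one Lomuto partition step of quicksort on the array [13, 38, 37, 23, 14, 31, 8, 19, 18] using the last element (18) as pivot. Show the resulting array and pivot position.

Lomuto partition with pivot = 18:

Initial array: [13, 38, 37, 23, 14, 31, 8, 19, 18]

arr[0]=13 <= 18: swap with position 0, array becomes [13, 38, 37, 23, 14, 31, 8, 19, 18]
arr[1]=38 > 18: no swap
arr[2]=37 > 18: no swap
arr[3]=23 > 18: no swap
arr[4]=14 <= 18: swap with position 1, array becomes [13, 14, 37, 23, 38, 31, 8, 19, 18]
arr[5]=31 > 18: no swap
arr[6]=8 <= 18: swap with position 2, array becomes [13, 14, 8, 23, 38, 31, 37, 19, 18]
arr[7]=19 > 18: no swap

Place pivot at position 3: [13, 14, 8, 18, 38, 31, 37, 19, 23]
Pivot position: 3

After partitioning with pivot 18, the array becomes [13, 14, 8, 18, 38, 31, 37, 19, 23]. The pivot is placed at index 3. All elements to the left of the pivot are <= 18, and all elements to the right are > 18.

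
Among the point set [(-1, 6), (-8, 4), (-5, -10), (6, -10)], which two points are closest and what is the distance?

Computing all pairwise distances among 4 points:

d((-1, 6), (-8, 4)) = 7.2801 <-- minimum
d((-1, 6), (-5, -10)) = 16.4924
d((-1, 6), (6, -10)) = 17.4642
d((-8, 4), (-5, -10)) = 14.3178
d((-8, 4), (6, -10)) = 19.799
d((-5, -10), (6, -10)) = 11.0

Closest pair: (-1, 6) and (-8, 4) with distance 7.2801

The closest pair is (-1, 6) and (-8, 4) with Euclidean distance 7.2801. For 4 points, brute-force pairwise comparison is shown above. For large n, the divide-and-conquer algorithm (sort by x, recurse on halves, check the dividing strip) achieves O(n log n).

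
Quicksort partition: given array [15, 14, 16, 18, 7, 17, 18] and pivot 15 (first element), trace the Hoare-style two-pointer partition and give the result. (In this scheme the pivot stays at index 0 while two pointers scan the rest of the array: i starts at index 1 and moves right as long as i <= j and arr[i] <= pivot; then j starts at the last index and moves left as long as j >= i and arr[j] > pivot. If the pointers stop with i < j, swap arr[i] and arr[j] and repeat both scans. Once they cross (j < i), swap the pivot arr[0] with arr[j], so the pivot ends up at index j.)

Hoare-style two-pointer partition with pivot = 15:

Initial array: [15, 14, 16, 18, 7, 17, 18]

Pointers start at i = 1, j = 6.
i stops at index 2 (arr[2]=16 > 15), j stops at index 4 (arr[4]=7 <= 15): swap arr[2] and arr[4], array becomes [15, 14, 7, 18, 16, 17, 18]
i ends at 3, j ends at 2: the pointers have crossed (j < i), so scanning stops.

Swap pivot arr[0] with arr[2] to place pivot at position 2: [7, 14, 15, 18, 16, 17, 18]
Pivot position: 2

After partitioning with pivot 15, the array becomes [7, 14, 15, 18, 16, 17, 18]. The pivot is placed at index 2. All elements to the left of the pivot are <= 15, and all elements to the right are > 15.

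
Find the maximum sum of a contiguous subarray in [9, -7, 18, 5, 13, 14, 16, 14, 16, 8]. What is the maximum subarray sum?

Using Kadane's algorithm on [9, -7, 18, 5, 13, 14, 16, 14, 16, 8]:

Scanning through the array:
Position 1 (value -7): max_ending_here = 2, max_so_far = 9
Position 2 (value 18): max_ending_here = 20, max_so_far = 20
Position 3 (value 5): max_ending_here = 25, max_so_far = 25
Position 4 (value 13): max_ending_here = 38, max_so_far = 38
Position 5 (value 14): max_ending_here = 52, max_so_far = 52
Position 6 (value 16): max_ending_here = 68, max_so_far = 68
Position 7 (value 14): max_ending_here = 82, max_so_far = 82
Position 8 (value 16): max_ending_here = 98, max_so_far = 98
Position 9 (value 8): max_ending_here = 106, max_so_far = 106

Maximum subarray: [9, -7, 18, 5, 13, 14, 16, 14, 16, 8]
Maximum sum: 106

The maximum subarray is [9, -7, 18, 5, 13, 14, 16, 14, 16, 8] with sum 106. This subarray runs from index 0 to index 9.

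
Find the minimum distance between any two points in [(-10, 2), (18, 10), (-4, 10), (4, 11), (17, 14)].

Computing all pairwise distances among 5 points:

d((-10, 2), (18, 10)) = 29.1204
d((-10, 2), (-4, 10)) = 10.0
d((-10, 2), (4, 11)) = 16.6433
d((-10, 2), (17, 14)) = 29.5466
d((18, 10), (-4, 10)) = 22.0
d((18, 10), (4, 11)) = 14.0357
d((18, 10), (17, 14)) = 4.1231 <-- minimum
d((-4, 10), (4, 11)) = 8.0623
d((-4, 10), (17, 14)) = 21.3776
d((4, 11), (17, 14)) = 13.3417

Closest pair: (18, 10) and (17, 14) with distance 4.1231

The closest pair is (18, 10) and (17, 14) with Euclidean distance 4.1231. For 5 points, brute-force pairwise comparison is shown above. For large n, the divide-and-conquer algorithm (sort by x, recurse on halves, check the dividing strip) achieves O(n log n).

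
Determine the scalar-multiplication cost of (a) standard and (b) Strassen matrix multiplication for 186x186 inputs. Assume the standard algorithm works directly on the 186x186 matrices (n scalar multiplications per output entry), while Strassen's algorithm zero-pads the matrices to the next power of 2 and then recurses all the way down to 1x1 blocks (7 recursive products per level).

Matrix multiplication for 186x186 matrices:

Strassen's algorithm requires power-of-2 dimensions. Pad 186x186 to 256x256 (next power of 2).

Standard algorithm: 186^3 = 6434856 multiplications
Strassen's algorithm: 7^(log2(256)) = 7^8 = 5764801 multiplications
Savings: 6434856 - 5764801 = 670055 multiplications

Standard: 6434856 multiplications (186^3). Strassen: 5764801 multiplications (7^8, after padding to 256x256). Strassen reduces 8 recursive multiplications to 7 at each level.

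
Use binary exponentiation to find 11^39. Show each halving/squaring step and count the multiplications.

Computing 11^39 by squaring (build up from 11^1; each line after the first costs one multiplication):

11^1 = 11
11^2 = (11^1)^2 = 11^2 = 121
11^4 = (11^2)^2 = 121^2 = 14641
11^8 = (11^4)^2 = 14641^2 = 214358881
11^9 = 11 * 11^8 = 11 * 214358881 = 2357947691
11^18 = (11^9)^2 = 2357947691^2 = 5559917313492231481
11^19 = 11 * 11^18 = 11 * 5559917313492231481 = 61159090448414546291
11^38 = (11^19)^2 = 61159090448414546291^2 = 3740434344477351388916475705363381856681
11^39 = 11 * 11^38 = 11 * 3740434344477351388916475705363381856681 = 41144777789250865278081232758997200423491

Result: 41144777789250865278081232758997200423491
Multiplications needed: 8 (8 lines after 11^1)

11^39 = 41144777789250865278081232758997200423491. Using exponentiation by squaring, this requires 8 multiplications. The key idea: if the exponent is even, square the half-power; if odd, multiply by the base once.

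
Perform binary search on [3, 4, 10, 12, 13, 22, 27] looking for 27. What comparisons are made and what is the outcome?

Binary search for 27 in [3, 4, 10, 12, 13, 22, 27]:

lo=0, hi=6, mid=3, arr[mid]=12 -> 12 < 27, search right half
lo=4, hi=6, mid=5, arr[mid]=22 -> 22 < 27, search right half
lo=6, hi=6, mid=6, arr[mid]=27 -> Found target at index 6!

Binary search finds 27 at index 6 after 3 comparisons. The search repeatedly halves the search space by comparing with the middle element.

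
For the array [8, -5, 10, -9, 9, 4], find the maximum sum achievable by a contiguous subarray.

Using Kadane's algorithm on [8, -5, 10, -9, 9, 4]:

Scanning through the array:
Position 1 (value -5): max_ending_here = 3, max_so_far = 8
Position 2 (value 10): max_ending_here = 13, max_so_far = 13
Position 3 (value -9): max_ending_here = 4, max_so_far = 13
Position 4 (value 9): max_ending_here = 13, max_so_far = 13
Position 5 (value 4): max_ending_here = 17, max_so_far = 17

Maximum subarray: [8, -5, 10, -9, 9, 4]
Maximum sum: 17

The maximum subarray is [8, -5, 10, -9, 9, 4] with sum 17. This subarray runs from index 0 to index 5.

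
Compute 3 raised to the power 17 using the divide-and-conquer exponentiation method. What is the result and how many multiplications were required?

Computing 3^17 by squaring (build up from 3^1; each line after the first costs one multiplication):

3^1 = 3
3^2 = (3^1)^2 = 3^2 = 9
3^4 = (3^2)^2 = 9^2 = 81
3^8 = (3^4)^2 = 81^2 = 6561
3^16 = (3^8)^2 = 6561^2 = 43046721
3^17 = 3 * 3^16 = 3 * 43046721 = 129140163

Result: 129140163
Multiplications needed: 5 (5 lines after 3^1)

3^17 = 129140163. Using exponentiation by squaring, this requires 5 multiplications. The key idea: if the exponent is even, square the half-power; if odd, multiply by the base once.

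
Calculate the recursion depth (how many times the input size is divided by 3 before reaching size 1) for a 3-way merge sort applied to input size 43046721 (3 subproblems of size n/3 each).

For divide and conquer with division factor 3:

Problem sizes at each level:
Level 0: 43046721
Level 1: 14348907
Level 2: 4782969
Level 3: 1594323
Level 4: 531441
Level 5: 177147
Level 6: 59049
Level 7: 19683
Level 8: 6561
Level 9: 2187
Level 10: 729
Level 11: 243
Level 12: 81
Level 13: 27
Level 14: 9
Level 15: 3
Level 16: 1

The root is level 0 and the size-1 base case is level 16 (the tree spans levels 0 through 16, i.e. 17 levels counting the root), so the depth is the number of divisions: log_3(43046721) = 16

The recursion tree depth is log_3(43046721) = 16. At each level, the problem size is divided by 3, so it takes 16 divisions to reduce to a base case of size 1. The algorithm makes 3 recursive calls at each level.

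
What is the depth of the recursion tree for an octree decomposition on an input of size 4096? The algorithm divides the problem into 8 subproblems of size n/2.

For divide and conquer with division factor 2:

Problem sizes at each level:
Level 0: 4096
Level 1: 2048
Level 2: 1024
Level 3: 512
Level 4: 256
Level 5: 128
Level 6: 64
Level 7: 32
Level 8: 16
Level 9: 8
Level 10: 4
Level 11: 2
Level 12: 1

The root is level 0 and the size-1 base case is level 12 (the tree spans levels 0 through 12, i.e. 13 levels counting the root), so the depth is the number of divisions: log_2(4096) = 12

The recursion tree depth is log_2(4096) = 12. At each level, the problem size is divided by 2, so it takes 12 divisions to reduce to a base case of size 1. The algorithm makes 8 recursive calls at each level.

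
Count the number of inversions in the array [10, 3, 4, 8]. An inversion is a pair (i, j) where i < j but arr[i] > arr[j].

Finding inversions in [10, 3, 4, 8]:

(0, 1): arr[0]=10 > arr[1]=3
(0, 2): arr[0]=10 > arr[2]=4
(0, 3): arr[0]=10 > arr[3]=8

Total inversions: 3

The array has 3 inversion(s): (0,1), (0,2), (0,3). Each pair (i,j) satisfies i < j and arr[i] > arr[j].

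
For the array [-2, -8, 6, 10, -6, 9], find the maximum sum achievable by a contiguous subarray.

Using Kadane's algorithm on [-2, -8, 6, 10, -6, 9]:

Scanning through the array:
Position 1 (value -8): max_ending_here = -8, max_so_far = -2
Position 2 (value 6): max_ending_here = 6, max_so_far = 6
Position 3 (value 10): max_ending_here = 16, max_so_far = 16
Position 4 (value -6): max_ending_here = 10, max_so_far = 16
Position 5 (value 9): max_ending_here = 19, max_so_far = 19

Maximum subarray: [6, 10, -6, 9]
Maximum sum: 19

The maximum subarray is [6, 10, -6, 9] with sum 19. This subarray runs from index 2 to index 5.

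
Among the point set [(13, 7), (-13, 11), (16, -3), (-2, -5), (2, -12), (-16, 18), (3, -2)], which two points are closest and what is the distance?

Computing all pairwise distances among 7 points:

d((13, 7), (-13, 11)) = 26.3059
d((13, 7), (16, -3)) = 10.4403
d((13, 7), (-2, -5)) = 19.2094
d((13, 7), (2, -12)) = 21.9545
d((13, 7), (-16, 18)) = 31.0161
d((13, 7), (3, -2)) = 13.4536
d((-13, 11), (16, -3)) = 32.2025
d((-13, 11), (-2, -5)) = 19.4165
d((-13, 11), (2, -12)) = 27.4591
d((-13, 11), (-16, 18)) = 7.6158
d((-13, 11), (3, -2)) = 20.6155
d((16, -3), (-2, -5)) = 18.1108
d((16, -3), (2, -12)) = 16.6433
d((16, -3), (-16, 18)) = 38.2753
d((16, -3), (3, -2)) = 13.0384
d((-2, -5), (2, -12)) = 8.0623
d((-2, -5), (-16, 18)) = 26.9258
d((-2, -5), (3, -2)) = 5.831 <-- minimum
d((2, -12), (-16, 18)) = 34.9857
d((2, -12), (3, -2)) = 10.0499
d((-16, 18), (3, -2)) = 27.5862

Closest pair: (-2, -5) and (3, -2) with distance 5.831

The closest pair is (-2, -5) and (3, -2) with Euclidean distance 5.831. For 7 points, brute-force pairwise comparison is shown above. For large n, the divide-and-conquer algorithm (sort by x, recurse on halves, check the dividing strip) achieves O(n log n).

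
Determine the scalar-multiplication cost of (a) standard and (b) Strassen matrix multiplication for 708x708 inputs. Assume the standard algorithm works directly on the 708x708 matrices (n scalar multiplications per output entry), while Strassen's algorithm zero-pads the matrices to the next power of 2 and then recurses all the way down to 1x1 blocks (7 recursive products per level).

Matrix multiplication for 708x708 matrices:

Strassen's algorithm requires power-of-2 dimensions. Pad 708x708 to 1024x1024 (next power of 2).

Standard algorithm: 708^3 = 354894912 multiplications
Strassen's algorithm: 7^(log2(1024)) = 7^10 = 282475249 multiplications
Savings: 354894912 - 282475249 = 72419663 multiplications

Standard: 354894912 multiplications (708^3). Strassen: 282475249 multiplications (7^10, after padding to 1024x1024). Strassen reduces 8 recursive multiplications to 7 at each level.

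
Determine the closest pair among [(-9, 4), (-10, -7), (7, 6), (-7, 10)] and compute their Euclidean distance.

Computing all pairwise distances among 4 points:

d((-9, 4), (-10, -7)) = 11.0454
d((-9, 4), (7, 6)) = 16.1245
d((-9, 4), (-7, 10)) = 6.3246 <-- minimum
d((-10, -7), (7, 6)) = 21.4009
d((-10, -7), (-7, 10)) = 17.2627
d((7, 6), (-7, 10)) = 14.5602

Closest pair: (-9, 4) and (-7, 10) with distance 6.3246

The closest pair is (-9, 4) and (-7, 10) with Euclidean distance 6.3246. For 4 points, brute-force pairwise comparison is shown above. For large n, the divide-and-conquer algorithm (sort by x, recurse on halves, check the dividing strip) achieves O(n log n).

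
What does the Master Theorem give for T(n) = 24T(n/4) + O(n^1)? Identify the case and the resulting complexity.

Master Theorem for T(n) = 24T(n/4) + O(n^1):

a = 24, b = 4, c = 1
log_b(a) = log_4(24) = 2.2925

Case 1: c = 1 < log_4(24) = 2.2925
T(n) = O(n^(log_4 24))

For T(n) = 24T(n/4) + O(n^1): log_4(24) = 2.2925. This is Case 1 of the Master Theorem (c < log_b(a), work dominated by leaves), giving O(n^(log_4 24)).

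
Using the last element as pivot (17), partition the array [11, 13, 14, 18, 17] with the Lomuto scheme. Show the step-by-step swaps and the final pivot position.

Lomuto partition with pivot = 17:

Initial array: [11, 13, 14, 18, 17]

arr[0]=11 <= 17: swap with position 0, array becomes [11, 13, 14, 18, 17]
arr[1]=13 <= 17: swap with position 1, array becomes [11, 13, 14, 18, 17]
arr[2]=14 <= 17: swap with position 2, array becomes [11, 13, 14, 18, 17]
arr[3]=18 > 17: no swap

Place pivot at position 3: [11, 13, 14, 17, 18]
Pivot position: 3

After partitioning with pivot 17, the array becomes [11, 13, 14, 17, 18]. The pivot is placed at index 3. All elements to the left of the pivot are <= 17, and all elements to the right are > 17.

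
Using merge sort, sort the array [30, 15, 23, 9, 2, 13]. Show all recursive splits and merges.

Merge sort trace:

Split: [30, 15, 23, 9, 2, 13] -> [30, 15, 23] and [9, 2, 13]
  Split: [30, 15, 23] -> [30] and [15, 23]
    Split: [15, 23] -> [15] and [23]
    Merge: [15] + [23] -> [15, 23]
  Merge: [30] + [15, 23] -> [15, 23, 30]
  Split: [9, 2, 13] -> [9] and [2, 13]
    Split: [2, 13] -> [2] and [13]
    Merge: [2] + [13] -> [2, 13]
  Merge: [9] + [2, 13] -> [2, 9, 13]
Merge: [15, 23, 30] + [2, 9, 13] -> [2, 9, 13, 15, 23, 30]

Final sorted array: [2, 9, 13, 15, 23, 30]

The merge sort proceeds by recursively splitting the array and merging sorted halves.
After all merges, the sorted array is [2, 9, 13, 15, 23, 30].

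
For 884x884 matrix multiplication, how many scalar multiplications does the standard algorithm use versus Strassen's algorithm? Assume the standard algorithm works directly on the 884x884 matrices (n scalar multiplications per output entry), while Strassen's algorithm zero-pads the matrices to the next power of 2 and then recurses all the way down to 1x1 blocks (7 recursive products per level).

Matrix multiplication for 884x884 matrices:

Strassen's algorithm requires power-of-2 dimensions. Pad 884x884 to 1024x1024 (next power of 2).

Standard algorithm: 884^3 = 690807104 multiplications
Strassen's algorithm: 7^(log2(1024)) = 7^10 = 282475249 multiplications
Savings: 690807104 - 282475249 = 408331855 multiplications

Standard: 690807104 multiplications (884^3). Strassen: 282475249 multiplications (7^10, after padding to 1024x1024). Strassen reduces 8 recursive multiplications to 7 at each level.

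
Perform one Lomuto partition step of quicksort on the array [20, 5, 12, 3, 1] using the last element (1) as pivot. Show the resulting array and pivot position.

Lomuto partition with pivot = 1:

Initial array: [20, 5, 12, 3, 1]

arr[0]=20 > 1: no swap
arr[1]=5 > 1: no swap
arr[2]=12 > 1: no swap
arr[3]=3 > 1: no swap

Place pivot at position 0: [1, 5, 12, 3, 20]
Pivot position: 0

After partitioning with pivot 1, the array becomes [1, 5, 12, 3, 20]. The pivot is placed at index 0. All elements to the left of the pivot are <= 1, and all elements to the right are > 1.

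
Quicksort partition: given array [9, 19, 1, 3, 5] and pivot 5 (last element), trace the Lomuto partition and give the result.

Lomuto partition with pivot = 5:

Initial array: [9, 19, 1, 3, 5]

arr[0]=9 > 5: no swap
arr[1]=19 > 5: no swap
arr[2]=1 <= 5: swap with position 0, array becomes [1, 19, 9, 3, 5]
arr[3]=3 <= 5: swap with position 1, array becomes [1, 3, 9, 19, 5]

Place pivot at position 2: [1, 3, 5, 19, 9]
Pivot position: 2

After partitioning with pivot 5, the array becomes [1, 3, 5, 19, 9]. The pivot is placed at index 2. All elements to the left of the pivot are <= 5, and all elements to the right are > 5.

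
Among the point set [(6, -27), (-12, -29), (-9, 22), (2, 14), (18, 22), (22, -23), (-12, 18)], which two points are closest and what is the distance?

Computing all pairwise distances among 7 points:

d((6, -27), (-12, -29)) = 18.1108
d((6, -27), (-9, 22)) = 51.2445
d((6, -27), (2, 14)) = 41.1947
d((6, -27), (18, 22)) = 50.448
d((6, -27), (22, -23)) = 16.4924
d((6, -27), (-12, 18)) = 48.4665
d((-12, -29), (-9, 22)) = 51.0882
d((-12, -29), (2, 14)) = 45.2217
d((-12, -29), (18, 22)) = 59.1692
d((-12, -29), (22, -23)) = 34.5254
d((-12, -29), (-12, 18)) = 47.0
d((-9, 22), (2, 14)) = 13.6015
d((-9, 22), (18, 22)) = 27.0
d((-9, 22), (22, -23)) = 54.6443
d((-9, 22), (-12, 18)) = 5.0 <-- minimum
d((2, 14), (18, 22)) = 17.8885
d((2, 14), (22, -23)) = 42.0595
d((2, 14), (-12, 18)) = 14.5602
d((18, 22), (22, -23)) = 45.1774
d((18, 22), (-12, 18)) = 30.2655
d((22, -23), (-12, 18)) = 53.2635

Closest pair: (-9, 22) and (-12, 18) with distance 5.0

The closest pair is (-9, 22) and (-12, 18) with Euclidean distance 5.0. For 7 points, brute-force pairwise comparison is shown above. For large n, the divide-and-conquer algorithm (sort by x, recurse on halves, check the dividing strip) achieves O(n log n).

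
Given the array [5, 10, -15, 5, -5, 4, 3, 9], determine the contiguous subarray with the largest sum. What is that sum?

Using Kadane's algorithm on [5, 10, -15, 5, -5, 4, 3, 9]:

Scanning through the array:
Position 1 (value 10): max_ending_here = 15, max_so_far = 15
Position 2 (value -15): max_ending_here = 0, max_so_far = 15
Position 3 (value 5): max_ending_here = 5, max_so_far = 15
Position 4 (value -5): max_ending_here = 0, max_so_far = 15
Position 5 (value 4): max_ending_here = 4, max_so_far = 15
Position 6 (value 3): max_ending_here = 7, max_so_far = 15
Position 7 (value 9): max_ending_here = 16, max_so_far = 16

Maximum subarray: [5, 10, -15, 5, -5, 4, 3, 9]
Maximum sum: 16

The maximum subarray is [5, 10, -15, 5, -5, 4, 3, 9] with sum 16. This subarray runs from index 0 to index 7.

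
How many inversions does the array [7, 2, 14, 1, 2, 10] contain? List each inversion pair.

Finding inversions in [7, 2, 14, 1, 2, 10]:

(0, 1): arr[0]=7 > arr[1]=2
(0, 3): arr[0]=7 > arr[3]=1
(0, 4): arr[0]=7 > arr[4]=2
(1, 3): arr[1]=2 > arr[3]=1
(2, 3): arr[2]=14 > arr[3]=1
(2, 4): arr[2]=14 > arr[4]=2
(2, 5): arr[2]=14 > arr[5]=10

Total inversions: 7

The array has 7 inversion(s): (0,1), (0,3), (0,4), (1,3), (2,3), (2,4), (2,5). Each pair (i,j) satisfies i < j and arr[i] > arr[j].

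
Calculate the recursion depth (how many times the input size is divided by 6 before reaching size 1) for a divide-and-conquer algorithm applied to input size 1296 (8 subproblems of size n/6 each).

For divide and conquer with division factor 6:

Problem sizes at each level:
Level 0: 1296
Level 1: 216
Level 2: 36
Level 3: 6
Level 4: 1

The root is level 0 and the size-1 base case is level 4 (the tree spans levels 0 through 4, i.e. 5 levels counting the root), so the depth is the number of divisions: log_6(1296) = 4

The recursion tree depth is log_6(1296) = 4. At each level, the problem size is divided by 6, so it takes 4 divisions to reduce to a base case of size 1. The algorithm makes 8 recursive calls at each level.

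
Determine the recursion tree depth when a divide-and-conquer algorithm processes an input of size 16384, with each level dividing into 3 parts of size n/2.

For divide and conquer with division factor 2:

Problem sizes at each level:
Level 0: 16384
Level 1: 8192
Level 2: 4096
Level 3: 2048
Level 4: 1024
Level 5: 512
Level 6: 256
Level 7: 128
Level 8: 64
Level 9: 32
Level 10: 16
Level 11: 8
Level 12: 4
Level 13: 2
Level 14: 1

The root is level 0 and the size-1 base case is level 14 (the tree spans levels 0 through 14, i.e. 15 levels counting the root), so the depth is the number of divisions: log_2(16384) = 14

The recursion tree depth is log_2(16384) = 14. At each level, the problem size is divided by 2, so it takes 14 divisions to reduce to a base case of size 1. The algorithm makes 3 recursive calls at each level.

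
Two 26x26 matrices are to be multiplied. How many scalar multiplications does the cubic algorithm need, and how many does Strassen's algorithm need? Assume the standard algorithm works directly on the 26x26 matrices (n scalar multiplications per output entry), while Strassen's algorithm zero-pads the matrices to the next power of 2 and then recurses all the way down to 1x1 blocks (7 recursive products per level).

Matrix multiplication for 26x26 matrices:

Strassen's algorithm requires power-of-2 dimensions. Pad 26x26 to 32x32 (next power of 2).

Standard algorithm: 26^3 = 17576 multiplications
Strassen's algorithm: 7^(log2(32)) = 7^5 = 16807 multiplications
Savings: 17576 - 16807 = 769 multiplications

Standard: 17576 multiplications (26^3). Strassen: 16807 multiplications (7^5, after padding to 32x32). Strassen reduces 8 recursive multiplications to 7 at each level.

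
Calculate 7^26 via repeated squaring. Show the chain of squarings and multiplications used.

Computing 7^26 by squaring (build up from 7^1; each line after the first costs one multiplication):

7^1 = 7
7^2 = (7^1)^2 = 7^2 = 49
7^3 = 7 * 7^2 = 7 * 49 = 343
7^6 = (7^3)^2 = 343^2 = 117649
7^12 = (7^6)^2 = 117649^2 = 13841287201
7^13 = 7 * 7^12 = 7 * 13841287201 = 96889010407
7^26 = (7^13)^2 = 96889010407^2 = 9387480337647754305649

Result: 9387480337647754305649
Multiplications needed: 6 (6 lines after 7^1)

7^26 = 9387480337647754305649. Using exponentiation by squaring, this requires 6 multiplications. The key idea: if the exponent is even, square the half-power; if odd, multiply by the base once.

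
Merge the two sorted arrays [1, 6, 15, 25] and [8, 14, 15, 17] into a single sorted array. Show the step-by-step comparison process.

Merging process:

Compare 1 vs 8: take 1 from left. Merged: [1]
Compare 6 vs 8: take 6 from left. Merged: [1, 6]
Compare 15 vs 8: take 8 from right. Merged: [1, 6, 8]
Compare 15 vs 14: take 14 from right. Merged: [1, 6, 8, 14]
Compare 15 vs 15: take 15 from left. Merged: [1, 6, 8, 14, 15]
Compare 25 vs 15: take 15 from right. Merged: [1, 6, 8, 14, 15, 15]
Compare 25 vs 17: take 17 from right. Merged: [1, 6, 8, 14, 15, 15, 17]
Append remaining from left: [25]. Merged: [1, 6, 8, 14, 15, 15, 17, 25]

Final merged array: [1, 6, 8, 14, 15, 15, 17, 25]
Total comparisons: 7

The merged array is [1, 6, 8, 14, 15, 15, 17, 25], requiring 7 comparisons. The merge step runs in O(n) time where n is the total number of elements.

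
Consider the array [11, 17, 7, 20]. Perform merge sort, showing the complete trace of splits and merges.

Merge sort trace:

Split: [11, 17, 7, 20] -> [11, 17] and [7, 20]
  Split: [11, 17] -> [11] and [17]
  Merge: [11] + [17] -> [11, 17]
  Split: [7, 20] -> [7] and [20]
  Merge: [7] + [20] -> [7, 20]
Merge: [11, 17] + [7, 20] -> [7, 11, 17, 20]

Final sorted array: [7, 11, 17, 20]

The merge sort proceeds by recursively splitting the array and merging sorted halves.
After all merges, the sorted array is [7, 11, 17, 20].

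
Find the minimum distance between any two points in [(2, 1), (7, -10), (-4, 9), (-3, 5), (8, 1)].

Computing all pairwise distances among 5 points:

d((2, 1), (7, -10)) = 12.083
d((2, 1), (-4, 9)) = 10.0
d((2, 1), (-3, 5)) = 6.4031
d((2, 1), (8, 1)) = 6.0
d((7, -10), (-4, 9)) = 21.9545
d((7, -10), (-3, 5)) = 18.0278
d((7, -10), (8, 1)) = 11.0454
d((-4, 9), (-3, 5)) = 4.1231 <-- minimum
d((-4, 9), (8, 1)) = 14.4222
d((-3, 5), (8, 1)) = 11.7047

Closest pair: (-4, 9) and (-3, 5) with distance 4.1231

The closest pair is (-4, 9) and (-3, 5) with Euclidean distance 4.1231. For 5 points, brute-force pairwise comparison is shown above. For large n, the divide-and-conquer algorithm (sort by x, recurse on halves, check the dividing strip) achieves O(n log n).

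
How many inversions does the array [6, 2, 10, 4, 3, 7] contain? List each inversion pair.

Finding inversions in [6, 2, 10, 4, 3, 7]:

(0, 1): arr[0]=6 > arr[1]=2
(0, 3): arr[0]=6 > arr[3]=4
(0, 4): arr[0]=6 > arr[4]=3
(2, 3): arr[2]=10 > arr[3]=4
(2, 4): arr[2]=10 > arr[4]=3
(2, 5): arr[2]=10 > arr[5]=7
(3, 4): arr[3]=4 > arr[4]=3

Total inversions: 7

The array has 7 inversion(s): (0,1), (0,3), (0,4), (2,3), (2,4), (2,5), (3,4). Each pair (i,j) satisfies i < j and arr[i] > arr[j].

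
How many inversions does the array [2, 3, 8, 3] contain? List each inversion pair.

Finding inversions in [2, 3, 8, 3]:

(2, 3): arr[2]=8 > arr[3]=3

Total inversions: 1

The array has 1 inversion(s): (2,3). Each pair (i,j) satisfies i < j and arr[i] > arr[j].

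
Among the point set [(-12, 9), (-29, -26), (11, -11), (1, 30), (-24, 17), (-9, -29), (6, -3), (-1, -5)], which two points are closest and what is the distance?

Computing all pairwise distances among 8 points:

d((-12, 9), (-29, -26)) = 38.9102
d((-12, 9), (11, -11)) = 30.4795
d((-12, 9), (1, 30)) = 24.6982
d((-12, 9), (-24, 17)) = 14.4222
d((-12, 9), (-9, -29)) = 38.1182
d((-12, 9), (6, -3)) = 21.6333
d((-12, 9), (-1, -5)) = 17.8045
d((-29, -26), (11, -11)) = 42.72
d((-29, -26), (1, 30)) = 63.5295
d((-29, -26), (-24, 17)) = 43.2897
d((-29, -26), (-9, -29)) = 20.2237
d((-29, -26), (6, -3)) = 41.8808
d((-29, -26), (-1, -5)) = 35.0
d((11, -11), (1, 30)) = 42.2019
d((11, -11), (-24, 17)) = 44.8219
d((11, -11), (-9, -29)) = 26.9072
d((11, -11), (6, -3)) = 9.434
d((11, -11), (-1, -5)) = 13.4164
d((1, 30), (-24, 17)) = 28.178
d((1, 30), (-9, -29)) = 59.8415
d((1, 30), (6, -3)) = 33.3766
d((1, 30), (-1, -5)) = 35.0571
d((-24, 17), (-9, -29)) = 48.3839
d((-24, 17), (6, -3)) = 36.0555
d((-24, 17), (-1, -5)) = 31.8277
d((-9, -29), (6, -3)) = 30.0167
d((-9, -29), (-1, -5)) = 25.2982
d((6, -3), (-1, -5)) = 7.2801 <-- minimum

Closest pair: (6, -3) and (-1, -5) with distance 7.2801

The closest pair is (6, -3) and (-1, -5) with Euclidean distance 7.2801. For 8 points, brute-force pairwise comparison is shown above. For large n, the divide-and-conquer algorithm (sort by x, recurse on halves, check the dividing strip) achieves O(n log n).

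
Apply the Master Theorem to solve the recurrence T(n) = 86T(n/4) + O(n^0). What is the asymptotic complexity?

Master Theorem for T(n) = 86T(n/4) + O(n^0):

a = 86, b = 4, c = 0
log_b(a) = log_4(86) = 3.2131

Case 1: c = 0 < log_4(86) = 3.2131
T(n) = O(n^(log_4 86))

For T(n) = 86T(n/4) + O(n^0): log_4(86) = 3.2131. This is Case 1 of the Master Theorem (c < log_b(a), work dominated by leaves), giving O(n^(log_4 86)).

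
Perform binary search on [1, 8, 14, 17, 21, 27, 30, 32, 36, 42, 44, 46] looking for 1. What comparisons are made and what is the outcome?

Binary search for 1 in [1, 8, 14, 17, 21, 27, 30, 32, 36, 42, 44, 46]:

lo=0, hi=11, mid=5, arr[mid]=27 -> 27 > 1, search left half
lo=0, hi=4, mid=2, arr[mid]=14 -> 14 > 1, search left half
lo=0, hi=1, mid=0, arr[mid]=1 -> Found target at index 0!

Binary search finds 1 at index 0 after 3 comparisons. The search repeatedly halves the search space by comparing with the middle element.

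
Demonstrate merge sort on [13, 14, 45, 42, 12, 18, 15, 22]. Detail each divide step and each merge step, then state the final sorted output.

Merge sort trace:

Split: [13, 14, 45, 42, 12, 18, 15, 22] -> [13, 14, 45, 42] and [12, 18, 15, 22]
  Split: [13, 14, 45, 42] -> [13, 14] and [45, 42]
    Split: [13, 14] -> [13] and [14]
    Merge: [13] + [14] -> [13, 14]
    Split: [45, 42] -> [45] and [42]
    Merge: [45] + [42] -> [42, 45]
  Merge: [13, 14] + [42, 45] -> [13, 14, 42, 45]
  Split: [12, 18, 15, 22] -> [12, 18] and [15, 22]
    Split: [12, 18] -> [12] and [18]
    Merge: [12] + [18] -> [12, 18]
    Split: [15, 22] -> [15] and [22]
    Merge: [15] + [22] -> [15, 22]
  Merge: [12, 18] + [15, 22] -> [12, 15, 18, 22]
Merge: [13, 14, 42, 45] + [12, 15, 18, 22] -> [12, 13, 14, 15, 18, 22, 42, 45]

Final sorted array: [12, 13, 14, 15, 18, 22, 42, 45]

The merge sort proceeds by recursively splitting the array and merging sorted halves.
After all merges, the sorted array is [12, 13, 14, 15, 18, 22, 42, 45].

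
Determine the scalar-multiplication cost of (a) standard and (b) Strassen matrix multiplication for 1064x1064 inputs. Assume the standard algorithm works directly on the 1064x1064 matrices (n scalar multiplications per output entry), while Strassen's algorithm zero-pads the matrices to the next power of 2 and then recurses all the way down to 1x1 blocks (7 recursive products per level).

Matrix multiplication for 1064x1064 matrices:

Strassen's algorithm requires power-of-2 dimensions. Pad 1064x1064 to 2048x2048 (next power of 2).

Standard algorithm: 1064^3 = 1204550144 multiplications
Strassen's algorithm: 7^(log2(2048)) = 7^11 = 1977326743 multiplications
Difference: 1204550144 - 1977326743 = -772776599 (Strassen uses MORE here due to padding overhead — for small or just-over-power-of-2 n, padding can outweigh the per-level savings)

Standard: 1204550144 multiplications (1064^3). Strassen: 1977326743 multiplications (7^11, after padding to 2048x2048). Strassen reduces 8 recursive multiplications to 7 at each level.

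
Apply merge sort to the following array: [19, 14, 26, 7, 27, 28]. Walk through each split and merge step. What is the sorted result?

Merge sort trace:

Split: [19, 14, 26, 7, 27, 28] -> [19, 14, 26] and [7, 27, 28]
  Split: [19, 14, 26] -> [19] and [14, 26]
    Split: [14, 26] -> [14] and [26]
    Merge: [14] + [26] -> [14, 26]
  Merge: [19] + [14, 26] -> [14, 19, 26]
  Split: [7, 27, 28] -> [7] and [27, 28]
    Split: [27, 28] -> [27] and [28]
    Merge: [27] + [28] -> [27, 28]
  Merge: [7] + [27, 28] -> [7, 27, 28]
Merge: [14, 19, 26] + [7, 27, 28] -> [7, 14, 19, 26, 27, 28]

Final sorted array: [7, 14, 19, 26, 27, 28]

The merge sort proceeds by recursively splitting the array and merging sorted halves.
After all merges, the sorted array is [7, 14, 19, 26, 27, 28].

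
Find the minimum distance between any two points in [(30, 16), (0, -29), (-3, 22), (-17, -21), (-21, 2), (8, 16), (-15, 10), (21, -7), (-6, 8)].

Computing all pairwise distances among 9 points:

d((30, 16), (0, -29)) = 54.0833
d((30, 16), (-3, 22)) = 33.541
d((30, 16), (-17, -21)) = 59.8164
d((30, 16), (-21, 2)) = 52.8867
d((30, 16), (8, 16)) = 22.0
d((30, 16), (-15, 10)) = 45.3982
d((30, 16), (21, -7)) = 24.6982
d((30, 16), (-6, 8)) = 36.8782
d((0, -29), (-3, 22)) = 51.0882
d((0, -29), (-17, -21)) = 18.7883
d((0, -29), (-21, 2)) = 37.4433
d((0, -29), (8, 16)) = 45.7056
d((0, -29), (-15, 10)) = 41.7852
d((0, -29), (21, -7)) = 30.4138
d((0, -29), (-6, 8)) = 37.4833
d((-3, 22), (-17, -21)) = 45.2217
d((-3, 22), (-21, 2)) = 26.9072
d((-3, 22), (8, 16)) = 12.53
d((-3, 22), (-15, 10)) = 16.9706
d((-3, 22), (21, -7)) = 37.6431
d((-3, 22), (-6, 8)) = 14.3178
d((-17, -21), (-21, 2)) = 23.3452
d((-17, -21), (8, 16)) = 44.6542
d((-17, -21), (-15, 10)) = 31.0644
d((-17, -21), (21, -7)) = 40.4969
d((-17, -21), (-6, 8)) = 31.0161
d((-21, 2), (8, 16)) = 32.2025
d((-21, 2), (-15, 10)) = 10.0
d((-21, 2), (21, -7)) = 42.9535
d((-21, 2), (-6, 8)) = 16.1555
d((8, 16), (-15, 10)) = 23.7697
d((8, 16), (21, -7)) = 26.4197
d((8, 16), (-6, 8)) = 16.1245
d((-15, 10), (21, -7)) = 39.8121
d((-15, 10), (-6, 8)) = 9.2195 <-- minimum
d((21, -7), (-6, 8)) = 30.8869

Closest pair: (-15, 10) and (-6, 8) with distance 9.2195

The closest pair is (-15, 10) and (-6, 8) with Euclidean distance 9.2195. For 9 points, brute-force pairwise comparison is shown above. For large n, the divide-and-conquer algorithm (sort by x, recurse on halves, check the dividing strip) achieves O(n log n).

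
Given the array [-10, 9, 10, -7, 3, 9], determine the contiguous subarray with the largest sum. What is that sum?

Using Kadane's algorithm on [-10, 9, 10, -7, 3, 9]:

Scanning through the array:
Position 1 (value 9): max_ending_here = 9, max_so_far = 9
Position 2 (value 10): max_ending_here = 19, max_so_far = 19
Position 3 (value -7): max_ending_here = 12, max_so_far = 19
Position 4 (value 3): max_ending_here = 15, max_so_far = 19
Position 5 (value 9): max_ending_here = 24, max_so_far = 24

Maximum subarray: [9, 10, -7, 3, 9]
Maximum sum: 24

The maximum subarray is [9, 10, -7, 3, 9] with sum 24. This subarray runs from index 1 to index 5.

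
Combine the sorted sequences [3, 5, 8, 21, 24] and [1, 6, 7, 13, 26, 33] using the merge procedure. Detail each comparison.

Merging process:

Compare 3 vs 1: take 1 from right. Merged: [1]
Compare 3 vs 6: take 3 from left. Merged: [1, 3]
Compare 5 vs 6: take 5 from left. Merged: [1, 3, 5]
Compare 8 vs 6: take 6 from right. Merged: [1, 3, 5, 6]
Compare 8 vs 7: take 7 from right. Merged: [1, 3, 5, 6, 7]
Compare 8 vs 13: take 8 from left. Merged: [1, 3, 5, 6, 7, 8]
Compare 21 vs 13: take 13 from right. Merged: [1, 3, 5, 6, 7, 8, 13]
Compare 21 vs 26: take 21 from left. Merged: [1, 3, 5, 6, 7, 8, 13, 21]
Compare 24 vs 26: take 24 from left. Merged: [1, 3, 5, 6, 7, 8, 13, 21, 24]
Append remaining from right: [26, 33]. Merged: [1, 3, 5, 6, 7, 8, 13, 21, 24, 26, 33]

Final merged array: [1, 3, 5, 6, 7, 8, 13, 21, 24, 26, 33]
Total comparisons: 9

The merged array is [1, 3, 5, 6, 7, 8, 13, 21, 24, 26, 33], requiring 9 comparisons. The merge step runs in O(n) time where n is the total number of elements.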